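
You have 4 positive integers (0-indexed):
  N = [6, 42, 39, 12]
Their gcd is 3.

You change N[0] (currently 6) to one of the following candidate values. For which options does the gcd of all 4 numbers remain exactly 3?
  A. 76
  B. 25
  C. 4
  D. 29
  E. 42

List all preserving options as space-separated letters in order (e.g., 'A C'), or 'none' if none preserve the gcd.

Old gcd = 3; gcd of others (without N[0]) = 3
New gcd for candidate v: gcd(3, v). Preserves old gcd iff gcd(3, v) = 3.
  Option A: v=76, gcd(3,76)=1 -> changes
  Option B: v=25, gcd(3,25)=1 -> changes
  Option C: v=4, gcd(3,4)=1 -> changes
  Option D: v=29, gcd(3,29)=1 -> changes
  Option E: v=42, gcd(3,42)=3 -> preserves

Answer: E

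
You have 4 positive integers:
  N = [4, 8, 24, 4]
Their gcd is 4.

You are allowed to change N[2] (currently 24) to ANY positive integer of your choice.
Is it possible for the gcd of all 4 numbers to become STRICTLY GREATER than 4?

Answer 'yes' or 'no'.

Current gcd = 4
gcd of all OTHER numbers (without N[2]=24): gcd([4, 8, 4]) = 4
The new gcd after any change is gcd(4, new_value).
This can be at most 4.
Since 4 = old gcd 4, the gcd can only stay the same or decrease.

Answer: no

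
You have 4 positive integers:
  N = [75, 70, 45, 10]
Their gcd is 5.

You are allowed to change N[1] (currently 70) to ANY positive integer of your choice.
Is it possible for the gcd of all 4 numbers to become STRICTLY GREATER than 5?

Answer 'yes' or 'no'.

Current gcd = 5
gcd of all OTHER numbers (without N[1]=70): gcd([75, 45, 10]) = 5
The new gcd after any change is gcd(5, new_value).
This can be at most 5.
Since 5 = old gcd 5, the gcd can only stay the same or decrease.

Answer: no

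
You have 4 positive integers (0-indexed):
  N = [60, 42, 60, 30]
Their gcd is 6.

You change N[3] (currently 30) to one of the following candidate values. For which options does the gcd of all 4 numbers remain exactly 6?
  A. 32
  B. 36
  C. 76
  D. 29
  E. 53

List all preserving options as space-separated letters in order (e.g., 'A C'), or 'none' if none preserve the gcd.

Old gcd = 6; gcd of others (without N[3]) = 6
New gcd for candidate v: gcd(6, v). Preserves old gcd iff gcd(6, v) = 6.
  Option A: v=32, gcd(6,32)=2 -> changes
  Option B: v=36, gcd(6,36)=6 -> preserves
  Option C: v=76, gcd(6,76)=2 -> changes
  Option D: v=29, gcd(6,29)=1 -> changes
  Option E: v=53, gcd(6,53)=1 -> changes

Answer: B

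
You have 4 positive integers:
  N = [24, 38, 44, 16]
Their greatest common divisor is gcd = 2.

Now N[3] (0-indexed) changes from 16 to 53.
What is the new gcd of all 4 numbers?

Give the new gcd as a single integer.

Numbers: [24, 38, 44, 16], gcd = 2
Change: index 3, 16 -> 53
gcd of the OTHER numbers (without index 3): gcd([24, 38, 44]) = 2
New gcd = gcd(g_others, new_val) = gcd(2, 53) = 1

Answer: 1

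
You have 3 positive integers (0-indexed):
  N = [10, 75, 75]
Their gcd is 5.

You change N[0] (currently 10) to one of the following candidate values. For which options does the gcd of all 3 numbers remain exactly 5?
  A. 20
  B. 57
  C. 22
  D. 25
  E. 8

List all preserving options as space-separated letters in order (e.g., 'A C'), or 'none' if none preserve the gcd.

Answer: A

Derivation:
Old gcd = 5; gcd of others (without N[0]) = 75
New gcd for candidate v: gcd(75, v). Preserves old gcd iff gcd(75, v) = 5.
  Option A: v=20, gcd(75,20)=5 -> preserves
  Option B: v=57, gcd(75,57)=3 -> changes
  Option C: v=22, gcd(75,22)=1 -> changes
  Option D: v=25, gcd(75,25)=25 -> changes
  Option E: v=8, gcd(75,8)=1 -> changes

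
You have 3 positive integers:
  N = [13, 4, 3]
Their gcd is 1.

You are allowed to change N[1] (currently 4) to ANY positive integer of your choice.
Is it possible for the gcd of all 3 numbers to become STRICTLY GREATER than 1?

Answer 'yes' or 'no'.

Answer: no

Derivation:
Current gcd = 1
gcd of all OTHER numbers (without N[1]=4): gcd([13, 3]) = 1
The new gcd after any change is gcd(1, new_value).
This can be at most 1.
Since 1 = old gcd 1, the gcd can only stay the same or decrease.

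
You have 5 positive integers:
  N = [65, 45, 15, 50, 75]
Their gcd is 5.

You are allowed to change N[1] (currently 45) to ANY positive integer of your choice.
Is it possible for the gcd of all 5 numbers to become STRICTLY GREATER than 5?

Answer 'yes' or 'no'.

Answer: no

Derivation:
Current gcd = 5
gcd of all OTHER numbers (without N[1]=45): gcd([65, 15, 50, 75]) = 5
The new gcd after any change is gcd(5, new_value).
This can be at most 5.
Since 5 = old gcd 5, the gcd can only stay the same or decrease.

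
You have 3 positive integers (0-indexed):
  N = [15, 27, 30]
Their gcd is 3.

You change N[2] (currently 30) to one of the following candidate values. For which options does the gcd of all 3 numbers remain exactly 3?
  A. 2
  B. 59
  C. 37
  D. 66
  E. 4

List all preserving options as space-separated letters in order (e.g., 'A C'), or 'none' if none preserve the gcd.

Old gcd = 3; gcd of others (without N[2]) = 3
New gcd for candidate v: gcd(3, v). Preserves old gcd iff gcd(3, v) = 3.
  Option A: v=2, gcd(3,2)=1 -> changes
  Option B: v=59, gcd(3,59)=1 -> changes
  Option C: v=37, gcd(3,37)=1 -> changes
  Option D: v=66, gcd(3,66)=3 -> preserves
  Option E: v=4, gcd(3,4)=1 -> changes

Answer: D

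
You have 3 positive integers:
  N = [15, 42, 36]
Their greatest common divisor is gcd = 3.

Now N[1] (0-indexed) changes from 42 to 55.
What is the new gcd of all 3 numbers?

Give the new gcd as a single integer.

Numbers: [15, 42, 36], gcd = 3
Change: index 1, 42 -> 55
gcd of the OTHER numbers (without index 1): gcd([15, 36]) = 3
New gcd = gcd(g_others, new_val) = gcd(3, 55) = 1

Answer: 1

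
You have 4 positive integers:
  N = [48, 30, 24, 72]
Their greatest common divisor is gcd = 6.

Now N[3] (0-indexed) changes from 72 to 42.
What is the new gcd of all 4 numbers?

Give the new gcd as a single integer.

Answer: 6

Derivation:
Numbers: [48, 30, 24, 72], gcd = 6
Change: index 3, 72 -> 42
gcd of the OTHER numbers (without index 3): gcd([48, 30, 24]) = 6
New gcd = gcd(g_others, new_val) = gcd(6, 42) = 6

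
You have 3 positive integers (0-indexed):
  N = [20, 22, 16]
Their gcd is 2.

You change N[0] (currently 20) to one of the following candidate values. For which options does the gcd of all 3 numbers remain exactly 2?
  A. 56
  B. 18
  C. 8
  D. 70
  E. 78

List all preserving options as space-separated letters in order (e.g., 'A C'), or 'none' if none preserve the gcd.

Old gcd = 2; gcd of others (without N[0]) = 2
New gcd for candidate v: gcd(2, v). Preserves old gcd iff gcd(2, v) = 2.
  Option A: v=56, gcd(2,56)=2 -> preserves
  Option B: v=18, gcd(2,18)=2 -> preserves
  Option C: v=8, gcd(2,8)=2 -> preserves
  Option D: v=70, gcd(2,70)=2 -> preserves
  Option E: v=78, gcd(2,78)=2 -> preserves

Answer: A B C D E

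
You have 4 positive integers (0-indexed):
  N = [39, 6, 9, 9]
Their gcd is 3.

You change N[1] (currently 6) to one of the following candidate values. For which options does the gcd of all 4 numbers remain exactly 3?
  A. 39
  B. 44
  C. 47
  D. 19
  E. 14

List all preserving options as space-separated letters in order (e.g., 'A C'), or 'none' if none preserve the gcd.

Answer: A

Derivation:
Old gcd = 3; gcd of others (without N[1]) = 3
New gcd for candidate v: gcd(3, v). Preserves old gcd iff gcd(3, v) = 3.
  Option A: v=39, gcd(3,39)=3 -> preserves
  Option B: v=44, gcd(3,44)=1 -> changes
  Option C: v=47, gcd(3,47)=1 -> changes
  Option D: v=19, gcd(3,19)=1 -> changes
  Option E: v=14, gcd(3,14)=1 -> changes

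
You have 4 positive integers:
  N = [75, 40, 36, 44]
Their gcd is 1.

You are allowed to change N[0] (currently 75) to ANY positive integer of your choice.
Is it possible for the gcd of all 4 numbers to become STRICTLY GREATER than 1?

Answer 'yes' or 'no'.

Current gcd = 1
gcd of all OTHER numbers (without N[0]=75): gcd([40, 36, 44]) = 4
The new gcd after any change is gcd(4, new_value).
This can be at most 4.
Since 4 > old gcd 1, the gcd CAN increase (e.g., set N[0] = 4).

Answer: yes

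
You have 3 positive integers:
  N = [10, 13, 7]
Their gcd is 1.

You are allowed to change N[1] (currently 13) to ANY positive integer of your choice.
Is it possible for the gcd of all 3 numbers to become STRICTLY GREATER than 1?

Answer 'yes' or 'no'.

Answer: no

Derivation:
Current gcd = 1
gcd of all OTHER numbers (without N[1]=13): gcd([10, 7]) = 1
The new gcd after any change is gcd(1, new_value).
This can be at most 1.
Since 1 = old gcd 1, the gcd can only stay the same or decrease.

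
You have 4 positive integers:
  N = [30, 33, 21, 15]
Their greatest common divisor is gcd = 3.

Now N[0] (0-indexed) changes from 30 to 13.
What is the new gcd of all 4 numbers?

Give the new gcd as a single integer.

Numbers: [30, 33, 21, 15], gcd = 3
Change: index 0, 30 -> 13
gcd of the OTHER numbers (without index 0): gcd([33, 21, 15]) = 3
New gcd = gcd(g_others, new_val) = gcd(3, 13) = 1

Answer: 1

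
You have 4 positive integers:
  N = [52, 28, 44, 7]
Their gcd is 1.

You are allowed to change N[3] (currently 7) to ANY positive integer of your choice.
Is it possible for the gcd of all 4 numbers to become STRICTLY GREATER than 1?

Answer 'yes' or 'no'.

Answer: yes

Derivation:
Current gcd = 1
gcd of all OTHER numbers (without N[3]=7): gcd([52, 28, 44]) = 4
The new gcd after any change is gcd(4, new_value).
This can be at most 4.
Since 4 > old gcd 1, the gcd CAN increase (e.g., set N[3] = 4).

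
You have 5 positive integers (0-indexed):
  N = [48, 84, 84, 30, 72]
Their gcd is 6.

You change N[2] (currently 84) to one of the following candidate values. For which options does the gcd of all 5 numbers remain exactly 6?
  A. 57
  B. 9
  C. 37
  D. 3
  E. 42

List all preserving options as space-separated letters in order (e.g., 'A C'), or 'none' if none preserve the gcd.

Old gcd = 6; gcd of others (without N[2]) = 6
New gcd for candidate v: gcd(6, v). Preserves old gcd iff gcd(6, v) = 6.
  Option A: v=57, gcd(6,57)=3 -> changes
  Option B: v=9, gcd(6,9)=3 -> changes
  Option C: v=37, gcd(6,37)=1 -> changes
  Option D: v=3, gcd(6,3)=3 -> changes
  Option E: v=42, gcd(6,42)=6 -> preserves

Answer: E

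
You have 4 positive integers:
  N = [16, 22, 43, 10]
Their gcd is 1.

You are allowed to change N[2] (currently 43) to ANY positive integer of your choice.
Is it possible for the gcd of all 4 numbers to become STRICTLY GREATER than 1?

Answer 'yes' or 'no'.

Answer: yes

Derivation:
Current gcd = 1
gcd of all OTHER numbers (without N[2]=43): gcd([16, 22, 10]) = 2
The new gcd after any change is gcd(2, new_value).
This can be at most 2.
Since 2 > old gcd 1, the gcd CAN increase (e.g., set N[2] = 2).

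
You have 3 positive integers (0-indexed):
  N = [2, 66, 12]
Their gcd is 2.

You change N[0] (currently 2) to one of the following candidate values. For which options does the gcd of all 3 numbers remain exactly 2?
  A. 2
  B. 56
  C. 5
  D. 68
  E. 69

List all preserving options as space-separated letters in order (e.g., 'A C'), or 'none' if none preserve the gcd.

Old gcd = 2; gcd of others (without N[0]) = 6
New gcd for candidate v: gcd(6, v). Preserves old gcd iff gcd(6, v) = 2.
  Option A: v=2, gcd(6,2)=2 -> preserves
  Option B: v=56, gcd(6,56)=2 -> preserves
  Option C: v=5, gcd(6,5)=1 -> changes
  Option D: v=68, gcd(6,68)=2 -> preserves
  Option E: v=69, gcd(6,69)=3 -> changes

Answer: A B D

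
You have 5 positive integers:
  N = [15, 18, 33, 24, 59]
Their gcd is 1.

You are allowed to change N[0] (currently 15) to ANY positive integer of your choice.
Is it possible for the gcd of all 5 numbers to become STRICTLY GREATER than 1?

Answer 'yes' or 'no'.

Answer: no

Derivation:
Current gcd = 1
gcd of all OTHER numbers (without N[0]=15): gcd([18, 33, 24, 59]) = 1
The new gcd after any change is gcd(1, new_value).
This can be at most 1.
Since 1 = old gcd 1, the gcd can only stay the same or decrease.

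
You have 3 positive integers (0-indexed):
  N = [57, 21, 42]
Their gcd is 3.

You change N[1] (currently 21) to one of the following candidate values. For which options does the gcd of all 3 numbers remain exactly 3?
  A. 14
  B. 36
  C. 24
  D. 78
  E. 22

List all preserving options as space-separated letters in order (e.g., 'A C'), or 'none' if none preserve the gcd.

Answer: B C D

Derivation:
Old gcd = 3; gcd of others (without N[1]) = 3
New gcd for candidate v: gcd(3, v). Preserves old gcd iff gcd(3, v) = 3.
  Option A: v=14, gcd(3,14)=1 -> changes
  Option B: v=36, gcd(3,36)=3 -> preserves
  Option C: v=24, gcd(3,24)=3 -> preserves
  Option D: v=78, gcd(3,78)=3 -> preserves
  Option E: v=22, gcd(3,22)=1 -> changes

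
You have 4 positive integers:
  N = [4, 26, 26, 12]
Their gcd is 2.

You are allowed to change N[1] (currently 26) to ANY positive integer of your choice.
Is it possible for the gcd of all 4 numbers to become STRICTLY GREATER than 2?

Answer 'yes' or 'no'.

Answer: no

Derivation:
Current gcd = 2
gcd of all OTHER numbers (without N[1]=26): gcd([4, 26, 12]) = 2
The new gcd after any change is gcd(2, new_value).
This can be at most 2.
Since 2 = old gcd 2, the gcd can only stay the same or decrease.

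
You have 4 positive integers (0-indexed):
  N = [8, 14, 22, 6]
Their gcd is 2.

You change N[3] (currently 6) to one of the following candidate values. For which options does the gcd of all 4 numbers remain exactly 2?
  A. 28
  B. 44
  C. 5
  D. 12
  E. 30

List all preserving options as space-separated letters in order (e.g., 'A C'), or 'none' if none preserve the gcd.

Old gcd = 2; gcd of others (without N[3]) = 2
New gcd for candidate v: gcd(2, v). Preserves old gcd iff gcd(2, v) = 2.
  Option A: v=28, gcd(2,28)=2 -> preserves
  Option B: v=44, gcd(2,44)=2 -> preserves
  Option C: v=5, gcd(2,5)=1 -> changes
  Option D: v=12, gcd(2,12)=2 -> preserves
  Option E: v=30, gcd(2,30)=2 -> preserves

Answer: A B D E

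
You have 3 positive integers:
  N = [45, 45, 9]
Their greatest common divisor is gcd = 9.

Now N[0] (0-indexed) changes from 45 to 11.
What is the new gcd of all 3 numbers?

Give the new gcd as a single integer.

Answer: 1

Derivation:
Numbers: [45, 45, 9], gcd = 9
Change: index 0, 45 -> 11
gcd of the OTHER numbers (without index 0): gcd([45, 9]) = 9
New gcd = gcd(g_others, new_val) = gcd(9, 11) = 1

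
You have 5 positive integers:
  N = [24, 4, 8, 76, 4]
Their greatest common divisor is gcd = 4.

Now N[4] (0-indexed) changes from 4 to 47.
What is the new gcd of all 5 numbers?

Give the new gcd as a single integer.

Numbers: [24, 4, 8, 76, 4], gcd = 4
Change: index 4, 4 -> 47
gcd of the OTHER numbers (without index 4): gcd([24, 4, 8, 76]) = 4
New gcd = gcd(g_others, new_val) = gcd(4, 47) = 1

Answer: 1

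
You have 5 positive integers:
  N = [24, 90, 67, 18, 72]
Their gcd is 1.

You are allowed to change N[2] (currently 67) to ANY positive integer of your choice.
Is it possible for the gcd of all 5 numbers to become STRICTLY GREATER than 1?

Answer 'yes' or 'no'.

Current gcd = 1
gcd of all OTHER numbers (without N[2]=67): gcd([24, 90, 18, 72]) = 6
The new gcd after any change is gcd(6, new_value).
This can be at most 6.
Since 6 > old gcd 1, the gcd CAN increase (e.g., set N[2] = 6).

Answer: yes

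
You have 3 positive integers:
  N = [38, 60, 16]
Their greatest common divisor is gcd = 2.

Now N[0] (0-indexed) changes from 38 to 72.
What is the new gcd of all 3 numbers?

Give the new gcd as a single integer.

Answer: 4

Derivation:
Numbers: [38, 60, 16], gcd = 2
Change: index 0, 38 -> 72
gcd of the OTHER numbers (without index 0): gcd([60, 16]) = 4
New gcd = gcd(g_others, new_val) = gcd(4, 72) = 4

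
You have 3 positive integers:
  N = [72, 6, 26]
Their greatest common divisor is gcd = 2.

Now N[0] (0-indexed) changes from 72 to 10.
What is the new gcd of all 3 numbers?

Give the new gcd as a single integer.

Answer: 2

Derivation:
Numbers: [72, 6, 26], gcd = 2
Change: index 0, 72 -> 10
gcd of the OTHER numbers (without index 0): gcd([6, 26]) = 2
New gcd = gcd(g_others, new_val) = gcd(2, 10) = 2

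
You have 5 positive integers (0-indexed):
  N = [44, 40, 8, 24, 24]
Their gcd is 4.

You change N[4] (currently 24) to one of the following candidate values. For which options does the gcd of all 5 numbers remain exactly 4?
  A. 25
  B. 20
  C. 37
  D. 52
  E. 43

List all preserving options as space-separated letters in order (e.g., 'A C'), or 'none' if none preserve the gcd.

Answer: B D

Derivation:
Old gcd = 4; gcd of others (without N[4]) = 4
New gcd for candidate v: gcd(4, v). Preserves old gcd iff gcd(4, v) = 4.
  Option A: v=25, gcd(4,25)=1 -> changes
  Option B: v=20, gcd(4,20)=4 -> preserves
  Option C: v=37, gcd(4,37)=1 -> changes
  Option D: v=52, gcd(4,52)=4 -> preserves
  Option E: v=43, gcd(4,43)=1 -> changes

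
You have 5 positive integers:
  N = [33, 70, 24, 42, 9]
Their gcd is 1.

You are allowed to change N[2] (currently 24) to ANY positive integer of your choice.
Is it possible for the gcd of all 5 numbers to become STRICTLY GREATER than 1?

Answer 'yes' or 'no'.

Current gcd = 1
gcd of all OTHER numbers (without N[2]=24): gcd([33, 70, 42, 9]) = 1
The new gcd after any change is gcd(1, new_value).
This can be at most 1.
Since 1 = old gcd 1, the gcd can only stay the same or decrease.

Answer: no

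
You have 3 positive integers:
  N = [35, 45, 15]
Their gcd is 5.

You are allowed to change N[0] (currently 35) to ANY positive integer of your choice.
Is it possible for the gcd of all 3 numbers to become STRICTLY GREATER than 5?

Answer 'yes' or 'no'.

Answer: yes

Derivation:
Current gcd = 5
gcd of all OTHER numbers (without N[0]=35): gcd([45, 15]) = 15
The new gcd after any change is gcd(15, new_value).
This can be at most 15.
Since 15 > old gcd 5, the gcd CAN increase (e.g., set N[0] = 15).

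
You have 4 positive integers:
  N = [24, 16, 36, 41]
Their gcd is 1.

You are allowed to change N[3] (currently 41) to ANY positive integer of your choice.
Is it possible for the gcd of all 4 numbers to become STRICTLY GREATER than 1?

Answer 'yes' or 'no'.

Answer: yes

Derivation:
Current gcd = 1
gcd of all OTHER numbers (without N[3]=41): gcd([24, 16, 36]) = 4
The new gcd after any change is gcd(4, new_value).
This can be at most 4.
Since 4 > old gcd 1, the gcd CAN increase (e.g., set N[3] = 4).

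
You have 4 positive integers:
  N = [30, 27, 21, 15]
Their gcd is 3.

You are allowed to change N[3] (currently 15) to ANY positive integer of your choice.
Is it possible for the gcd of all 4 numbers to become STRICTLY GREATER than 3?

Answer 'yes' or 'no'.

Current gcd = 3
gcd of all OTHER numbers (without N[3]=15): gcd([30, 27, 21]) = 3
The new gcd after any change is gcd(3, new_value).
This can be at most 3.
Since 3 = old gcd 3, the gcd can only stay the same or decrease.

Answer: no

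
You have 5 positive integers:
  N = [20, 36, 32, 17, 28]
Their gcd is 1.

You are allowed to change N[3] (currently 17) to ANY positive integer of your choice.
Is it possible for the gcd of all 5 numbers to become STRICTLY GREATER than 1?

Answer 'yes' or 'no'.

Answer: yes

Derivation:
Current gcd = 1
gcd of all OTHER numbers (without N[3]=17): gcd([20, 36, 32, 28]) = 4
The new gcd after any change is gcd(4, new_value).
This can be at most 4.
Since 4 > old gcd 1, the gcd CAN increase (e.g., set N[3] = 4).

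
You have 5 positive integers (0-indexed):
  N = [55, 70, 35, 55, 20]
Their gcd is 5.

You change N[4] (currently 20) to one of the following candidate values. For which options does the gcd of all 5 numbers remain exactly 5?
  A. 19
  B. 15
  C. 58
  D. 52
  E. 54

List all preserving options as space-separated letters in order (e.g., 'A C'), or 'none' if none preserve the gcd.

Answer: B

Derivation:
Old gcd = 5; gcd of others (without N[4]) = 5
New gcd for candidate v: gcd(5, v). Preserves old gcd iff gcd(5, v) = 5.
  Option A: v=19, gcd(5,19)=1 -> changes
  Option B: v=15, gcd(5,15)=5 -> preserves
  Option C: v=58, gcd(5,58)=1 -> changes
  Option D: v=52, gcd(5,52)=1 -> changes
  Option E: v=54, gcd(5,54)=1 -> changes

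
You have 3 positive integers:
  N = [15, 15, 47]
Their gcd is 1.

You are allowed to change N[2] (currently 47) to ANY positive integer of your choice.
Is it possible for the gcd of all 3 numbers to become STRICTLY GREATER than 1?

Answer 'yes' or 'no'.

Answer: yes

Derivation:
Current gcd = 1
gcd of all OTHER numbers (without N[2]=47): gcd([15, 15]) = 15
The new gcd after any change is gcd(15, new_value).
This can be at most 15.
Since 15 > old gcd 1, the gcd CAN increase (e.g., set N[2] = 15).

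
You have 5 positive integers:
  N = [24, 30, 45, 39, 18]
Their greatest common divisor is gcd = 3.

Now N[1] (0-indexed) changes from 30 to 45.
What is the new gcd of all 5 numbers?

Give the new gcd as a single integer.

Answer: 3

Derivation:
Numbers: [24, 30, 45, 39, 18], gcd = 3
Change: index 1, 30 -> 45
gcd of the OTHER numbers (without index 1): gcd([24, 45, 39, 18]) = 3
New gcd = gcd(g_others, new_val) = gcd(3, 45) = 3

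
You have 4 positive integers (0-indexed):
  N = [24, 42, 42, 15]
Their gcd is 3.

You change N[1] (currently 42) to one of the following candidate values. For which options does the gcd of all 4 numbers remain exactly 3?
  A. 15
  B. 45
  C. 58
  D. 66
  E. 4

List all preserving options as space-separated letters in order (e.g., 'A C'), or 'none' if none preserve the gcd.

Answer: A B D

Derivation:
Old gcd = 3; gcd of others (without N[1]) = 3
New gcd for candidate v: gcd(3, v). Preserves old gcd iff gcd(3, v) = 3.
  Option A: v=15, gcd(3,15)=3 -> preserves
  Option B: v=45, gcd(3,45)=3 -> preserves
  Option C: v=58, gcd(3,58)=1 -> changes
  Option D: v=66, gcd(3,66)=3 -> preserves
  Option E: v=4, gcd(3,4)=1 -> changes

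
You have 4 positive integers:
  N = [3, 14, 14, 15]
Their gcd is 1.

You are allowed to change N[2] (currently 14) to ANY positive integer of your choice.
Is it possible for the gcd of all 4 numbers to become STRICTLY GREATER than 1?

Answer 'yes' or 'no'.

Answer: no

Derivation:
Current gcd = 1
gcd of all OTHER numbers (without N[2]=14): gcd([3, 14, 15]) = 1
The new gcd after any change is gcd(1, new_value).
This can be at most 1.
Since 1 = old gcd 1, the gcd can only stay the same or decrease.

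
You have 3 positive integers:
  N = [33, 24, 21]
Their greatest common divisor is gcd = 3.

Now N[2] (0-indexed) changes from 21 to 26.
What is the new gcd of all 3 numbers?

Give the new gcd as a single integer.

Numbers: [33, 24, 21], gcd = 3
Change: index 2, 21 -> 26
gcd of the OTHER numbers (without index 2): gcd([33, 24]) = 3
New gcd = gcd(g_others, new_val) = gcd(3, 26) = 1

Answer: 1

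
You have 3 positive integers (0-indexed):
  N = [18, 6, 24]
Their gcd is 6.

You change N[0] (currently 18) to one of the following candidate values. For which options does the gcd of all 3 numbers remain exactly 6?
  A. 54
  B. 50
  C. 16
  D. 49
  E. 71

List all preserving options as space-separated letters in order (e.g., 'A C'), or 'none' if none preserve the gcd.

Answer: A

Derivation:
Old gcd = 6; gcd of others (without N[0]) = 6
New gcd for candidate v: gcd(6, v). Preserves old gcd iff gcd(6, v) = 6.
  Option A: v=54, gcd(6,54)=6 -> preserves
  Option B: v=50, gcd(6,50)=2 -> changes
  Option C: v=16, gcd(6,16)=2 -> changes
  Option D: v=49, gcd(6,49)=1 -> changes
  Option E: v=71, gcd(6,71)=1 -> changes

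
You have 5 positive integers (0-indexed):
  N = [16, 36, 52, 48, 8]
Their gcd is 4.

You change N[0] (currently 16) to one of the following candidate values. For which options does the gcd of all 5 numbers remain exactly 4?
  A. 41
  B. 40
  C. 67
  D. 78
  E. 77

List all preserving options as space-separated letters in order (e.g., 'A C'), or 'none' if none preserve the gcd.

Answer: B

Derivation:
Old gcd = 4; gcd of others (without N[0]) = 4
New gcd for candidate v: gcd(4, v). Preserves old gcd iff gcd(4, v) = 4.
  Option A: v=41, gcd(4,41)=1 -> changes
  Option B: v=40, gcd(4,40)=4 -> preserves
  Option C: v=67, gcd(4,67)=1 -> changes
  Option D: v=78, gcd(4,78)=2 -> changes
  Option E: v=77, gcd(4,77)=1 -> changes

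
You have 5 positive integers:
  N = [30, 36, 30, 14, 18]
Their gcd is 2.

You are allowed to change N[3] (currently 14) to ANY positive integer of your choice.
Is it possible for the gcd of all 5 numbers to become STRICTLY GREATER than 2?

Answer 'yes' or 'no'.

Current gcd = 2
gcd of all OTHER numbers (without N[3]=14): gcd([30, 36, 30, 18]) = 6
The new gcd after any change is gcd(6, new_value).
This can be at most 6.
Since 6 > old gcd 2, the gcd CAN increase (e.g., set N[3] = 6).

Answer: yes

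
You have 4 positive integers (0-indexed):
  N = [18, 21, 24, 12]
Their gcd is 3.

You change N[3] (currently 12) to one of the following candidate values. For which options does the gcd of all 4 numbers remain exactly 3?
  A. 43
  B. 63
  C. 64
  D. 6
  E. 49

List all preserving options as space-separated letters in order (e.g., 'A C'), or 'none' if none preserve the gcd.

Answer: B D

Derivation:
Old gcd = 3; gcd of others (without N[3]) = 3
New gcd for candidate v: gcd(3, v). Preserves old gcd iff gcd(3, v) = 3.
  Option A: v=43, gcd(3,43)=1 -> changes
  Option B: v=63, gcd(3,63)=3 -> preserves
  Option C: v=64, gcd(3,64)=1 -> changes
  Option D: v=6, gcd(3,6)=3 -> preserves
  Option E: v=49, gcd(3,49)=1 -> changes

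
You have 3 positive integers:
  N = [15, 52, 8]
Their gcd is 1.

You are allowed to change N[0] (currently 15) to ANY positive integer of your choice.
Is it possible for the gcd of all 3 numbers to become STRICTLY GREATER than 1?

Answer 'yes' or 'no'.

Answer: yes

Derivation:
Current gcd = 1
gcd of all OTHER numbers (without N[0]=15): gcd([52, 8]) = 4
The new gcd after any change is gcd(4, new_value).
This can be at most 4.
Since 4 > old gcd 1, the gcd CAN increase (e.g., set N[0] = 4).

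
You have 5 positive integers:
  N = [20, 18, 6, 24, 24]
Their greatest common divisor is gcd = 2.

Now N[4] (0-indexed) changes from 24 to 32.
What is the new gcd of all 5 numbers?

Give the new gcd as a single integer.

Answer: 2

Derivation:
Numbers: [20, 18, 6, 24, 24], gcd = 2
Change: index 4, 24 -> 32
gcd of the OTHER numbers (without index 4): gcd([20, 18, 6, 24]) = 2
New gcd = gcd(g_others, new_val) = gcd(2, 32) = 2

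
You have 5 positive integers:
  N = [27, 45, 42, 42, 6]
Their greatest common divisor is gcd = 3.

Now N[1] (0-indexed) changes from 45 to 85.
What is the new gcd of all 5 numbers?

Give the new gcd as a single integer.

Numbers: [27, 45, 42, 42, 6], gcd = 3
Change: index 1, 45 -> 85
gcd of the OTHER numbers (without index 1): gcd([27, 42, 42, 6]) = 3
New gcd = gcd(g_others, new_val) = gcd(3, 85) = 1

Answer: 1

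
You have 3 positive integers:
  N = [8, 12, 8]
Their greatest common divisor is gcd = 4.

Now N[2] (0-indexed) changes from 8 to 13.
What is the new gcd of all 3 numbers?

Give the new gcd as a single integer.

Numbers: [8, 12, 8], gcd = 4
Change: index 2, 8 -> 13
gcd of the OTHER numbers (without index 2): gcd([8, 12]) = 4
New gcd = gcd(g_others, new_val) = gcd(4, 13) = 1

Answer: 1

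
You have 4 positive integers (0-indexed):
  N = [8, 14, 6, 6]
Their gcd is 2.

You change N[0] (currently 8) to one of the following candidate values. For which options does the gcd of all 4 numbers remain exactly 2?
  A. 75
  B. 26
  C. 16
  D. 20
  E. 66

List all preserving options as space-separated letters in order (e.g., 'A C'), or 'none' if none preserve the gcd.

Answer: B C D E

Derivation:
Old gcd = 2; gcd of others (without N[0]) = 2
New gcd for candidate v: gcd(2, v). Preserves old gcd iff gcd(2, v) = 2.
  Option A: v=75, gcd(2,75)=1 -> changes
  Option B: v=26, gcd(2,26)=2 -> preserves
  Option C: v=16, gcd(2,16)=2 -> preserves
  Option D: v=20, gcd(2,20)=2 -> preserves
  Option E: v=66, gcd(2,66)=2 -> preserves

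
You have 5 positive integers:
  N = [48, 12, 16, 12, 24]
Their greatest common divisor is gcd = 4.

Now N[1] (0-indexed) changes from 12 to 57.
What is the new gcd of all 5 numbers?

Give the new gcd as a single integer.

Answer: 1

Derivation:
Numbers: [48, 12, 16, 12, 24], gcd = 4
Change: index 1, 12 -> 57
gcd of the OTHER numbers (without index 1): gcd([48, 16, 12, 24]) = 4
New gcd = gcd(g_others, new_val) = gcd(4, 57) = 1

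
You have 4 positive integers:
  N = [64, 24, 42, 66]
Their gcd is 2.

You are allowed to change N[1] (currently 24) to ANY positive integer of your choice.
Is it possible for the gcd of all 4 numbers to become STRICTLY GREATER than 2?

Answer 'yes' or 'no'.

Answer: no

Derivation:
Current gcd = 2
gcd of all OTHER numbers (without N[1]=24): gcd([64, 42, 66]) = 2
The new gcd after any change is gcd(2, new_value).
This can be at most 2.
Since 2 = old gcd 2, the gcd can only stay the same or decrease.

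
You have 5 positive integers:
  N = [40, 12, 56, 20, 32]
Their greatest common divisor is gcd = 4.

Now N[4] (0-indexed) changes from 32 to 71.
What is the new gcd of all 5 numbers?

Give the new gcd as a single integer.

Answer: 1

Derivation:
Numbers: [40, 12, 56, 20, 32], gcd = 4
Change: index 4, 32 -> 71
gcd of the OTHER numbers (without index 4): gcd([40, 12, 56, 20]) = 4
New gcd = gcd(g_others, new_val) = gcd(4, 71) = 1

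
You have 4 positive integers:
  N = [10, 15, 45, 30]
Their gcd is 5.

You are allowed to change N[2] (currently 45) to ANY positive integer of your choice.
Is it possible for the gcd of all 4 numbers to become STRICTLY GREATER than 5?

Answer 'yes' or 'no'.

Current gcd = 5
gcd of all OTHER numbers (without N[2]=45): gcd([10, 15, 30]) = 5
The new gcd after any change is gcd(5, new_value).
This can be at most 5.
Since 5 = old gcd 5, the gcd can only stay the same or decrease.

Answer: no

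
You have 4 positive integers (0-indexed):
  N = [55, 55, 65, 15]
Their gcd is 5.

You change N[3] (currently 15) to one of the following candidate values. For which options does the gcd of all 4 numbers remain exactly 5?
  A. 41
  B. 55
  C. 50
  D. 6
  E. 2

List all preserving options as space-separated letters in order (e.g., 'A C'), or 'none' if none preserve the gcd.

Answer: B C

Derivation:
Old gcd = 5; gcd of others (without N[3]) = 5
New gcd for candidate v: gcd(5, v). Preserves old gcd iff gcd(5, v) = 5.
  Option A: v=41, gcd(5,41)=1 -> changes
  Option B: v=55, gcd(5,55)=5 -> preserves
  Option C: v=50, gcd(5,50)=5 -> preserves
  Option D: v=6, gcd(5,6)=1 -> changes
  Option E: v=2, gcd(5,2)=1 -> changes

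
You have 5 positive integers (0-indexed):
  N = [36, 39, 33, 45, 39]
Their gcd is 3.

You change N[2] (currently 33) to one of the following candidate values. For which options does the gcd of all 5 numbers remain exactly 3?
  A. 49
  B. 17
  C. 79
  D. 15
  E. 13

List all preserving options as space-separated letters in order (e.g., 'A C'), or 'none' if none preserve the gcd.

Old gcd = 3; gcd of others (without N[2]) = 3
New gcd for candidate v: gcd(3, v). Preserves old gcd iff gcd(3, v) = 3.
  Option A: v=49, gcd(3,49)=1 -> changes
  Option B: v=17, gcd(3,17)=1 -> changes
  Option C: v=79, gcd(3,79)=1 -> changes
  Option D: v=15, gcd(3,15)=3 -> preserves
  Option E: v=13, gcd(3,13)=1 -> changes

Answer: D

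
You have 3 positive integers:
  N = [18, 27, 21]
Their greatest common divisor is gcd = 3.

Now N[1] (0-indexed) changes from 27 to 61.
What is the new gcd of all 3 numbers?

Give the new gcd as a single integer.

Answer: 1

Derivation:
Numbers: [18, 27, 21], gcd = 3
Change: index 1, 27 -> 61
gcd of the OTHER numbers (without index 1): gcd([18, 21]) = 3
New gcd = gcd(g_others, new_val) = gcd(3, 61) = 1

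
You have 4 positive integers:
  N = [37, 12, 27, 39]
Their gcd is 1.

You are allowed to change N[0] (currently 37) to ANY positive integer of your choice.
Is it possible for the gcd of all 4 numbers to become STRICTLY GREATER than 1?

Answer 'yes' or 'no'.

Answer: yes

Derivation:
Current gcd = 1
gcd of all OTHER numbers (without N[0]=37): gcd([12, 27, 39]) = 3
The new gcd after any change is gcd(3, new_value).
This can be at most 3.
Since 3 > old gcd 1, the gcd CAN increase (e.g., set N[0] = 3).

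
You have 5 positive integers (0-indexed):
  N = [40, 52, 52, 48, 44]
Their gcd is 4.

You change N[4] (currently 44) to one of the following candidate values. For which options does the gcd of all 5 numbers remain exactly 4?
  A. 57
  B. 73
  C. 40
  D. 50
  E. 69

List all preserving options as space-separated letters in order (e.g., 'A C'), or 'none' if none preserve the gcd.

Old gcd = 4; gcd of others (without N[4]) = 4
New gcd for candidate v: gcd(4, v). Preserves old gcd iff gcd(4, v) = 4.
  Option A: v=57, gcd(4,57)=1 -> changes
  Option B: v=73, gcd(4,73)=1 -> changes
  Option C: v=40, gcd(4,40)=4 -> preserves
  Option D: v=50, gcd(4,50)=2 -> changes
  Option E: v=69, gcd(4,69)=1 -> changes

Answer: C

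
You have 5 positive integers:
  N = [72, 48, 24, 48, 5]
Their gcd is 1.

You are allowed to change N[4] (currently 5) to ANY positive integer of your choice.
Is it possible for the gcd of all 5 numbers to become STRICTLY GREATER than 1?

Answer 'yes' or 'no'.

Current gcd = 1
gcd of all OTHER numbers (without N[4]=5): gcd([72, 48, 24, 48]) = 24
The new gcd after any change is gcd(24, new_value).
This can be at most 24.
Since 24 > old gcd 1, the gcd CAN increase (e.g., set N[4] = 24).

Answer: yes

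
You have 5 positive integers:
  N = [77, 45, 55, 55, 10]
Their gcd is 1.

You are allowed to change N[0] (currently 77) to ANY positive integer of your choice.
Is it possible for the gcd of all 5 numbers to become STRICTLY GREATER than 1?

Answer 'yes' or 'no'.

Current gcd = 1
gcd of all OTHER numbers (without N[0]=77): gcd([45, 55, 55, 10]) = 5
The new gcd after any change is gcd(5, new_value).
This can be at most 5.
Since 5 > old gcd 1, the gcd CAN increase (e.g., set N[0] = 5).

Answer: yes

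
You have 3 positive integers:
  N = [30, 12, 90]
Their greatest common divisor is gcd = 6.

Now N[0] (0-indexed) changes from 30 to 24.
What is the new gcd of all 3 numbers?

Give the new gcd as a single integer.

Answer: 6

Derivation:
Numbers: [30, 12, 90], gcd = 6
Change: index 0, 30 -> 24
gcd of the OTHER numbers (without index 0): gcd([12, 90]) = 6
New gcd = gcd(g_others, new_val) = gcd(6, 24) = 6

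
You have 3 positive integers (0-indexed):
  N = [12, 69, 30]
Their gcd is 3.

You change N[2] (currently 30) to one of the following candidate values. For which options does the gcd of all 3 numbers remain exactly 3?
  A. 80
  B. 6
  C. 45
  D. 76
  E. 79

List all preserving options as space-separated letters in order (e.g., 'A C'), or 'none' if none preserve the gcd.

Old gcd = 3; gcd of others (without N[2]) = 3
New gcd for candidate v: gcd(3, v). Preserves old gcd iff gcd(3, v) = 3.
  Option A: v=80, gcd(3,80)=1 -> changes
  Option B: v=6, gcd(3,6)=3 -> preserves
  Option C: v=45, gcd(3,45)=3 -> preserves
  Option D: v=76, gcd(3,76)=1 -> changes
  Option E: v=79, gcd(3,79)=1 -> changes

Answer: B C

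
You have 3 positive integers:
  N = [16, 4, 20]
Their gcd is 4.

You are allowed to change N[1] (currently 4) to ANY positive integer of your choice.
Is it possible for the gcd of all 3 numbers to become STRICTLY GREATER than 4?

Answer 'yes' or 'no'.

Answer: no

Derivation:
Current gcd = 4
gcd of all OTHER numbers (without N[1]=4): gcd([16, 20]) = 4
The new gcd after any change is gcd(4, new_value).
This can be at most 4.
Since 4 = old gcd 4, the gcd can only stay the same or decrease.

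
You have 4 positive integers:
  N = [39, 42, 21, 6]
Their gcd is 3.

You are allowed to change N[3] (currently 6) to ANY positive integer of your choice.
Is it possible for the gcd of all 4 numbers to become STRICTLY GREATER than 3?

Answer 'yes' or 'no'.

Current gcd = 3
gcd of all OTHER numbers (without N[3]=6): gcd([39, 42, 21]) = 3
The new gcd after any change is gcd(3, new_value).
This can be at most 3.
Since 3 = old gcd 3, the gcd can only stay the same or decrease.

Answer: no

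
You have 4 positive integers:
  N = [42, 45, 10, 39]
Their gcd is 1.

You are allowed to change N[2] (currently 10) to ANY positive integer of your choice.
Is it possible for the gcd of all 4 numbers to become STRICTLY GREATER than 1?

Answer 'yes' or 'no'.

Answer: yes

Derivation:
Current gcd = 1
gcd of all OTHER numbers (without N[2]=10): gcd([42, 45, 39]) = 3
The new gcd after any change is gcd(3, new_value).
This can be at most 3.
Since 3 > old gcd 1, the gcd CAN increase (e.g., set N[2] = 3).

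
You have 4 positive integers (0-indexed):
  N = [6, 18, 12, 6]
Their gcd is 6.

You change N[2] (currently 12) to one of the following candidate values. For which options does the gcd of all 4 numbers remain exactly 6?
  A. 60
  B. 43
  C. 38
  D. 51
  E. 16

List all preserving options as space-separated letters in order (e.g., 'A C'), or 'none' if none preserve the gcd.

Answer: A

Derivation:
Old gcd = 6; gcd of others (without N[2]) = 6
New gcd for candidate v: gcd(6, v). Preserves old gcd iff gcd(6, v) = 6.
  Option A: v=60, gcd(6,60)=6 -> preserves
  Option B: v=43, gcd(6,43)=1 -> changes
  Option C: v=38, gcd(6,38)=2 -> changes
  Option D: v=51, gcd(6,51)=3 -> changes
  Option E: v=16, gcd(6,16)=2 -> changes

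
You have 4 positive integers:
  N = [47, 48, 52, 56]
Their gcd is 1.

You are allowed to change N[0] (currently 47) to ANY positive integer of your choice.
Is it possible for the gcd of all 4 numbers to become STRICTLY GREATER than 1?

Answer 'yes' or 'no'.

Answer: yes

Derivation:
Current gcd = 1
gcd of all OTHER numbers (without N[0]=47): gcd([48, 52, 56]) = 4
The new gcd after any change is gcd(4, new_value).
This can be at most 4.
Since 4 > old gcd 1, the gcd CAN increase (e.g., set N[0] = 4).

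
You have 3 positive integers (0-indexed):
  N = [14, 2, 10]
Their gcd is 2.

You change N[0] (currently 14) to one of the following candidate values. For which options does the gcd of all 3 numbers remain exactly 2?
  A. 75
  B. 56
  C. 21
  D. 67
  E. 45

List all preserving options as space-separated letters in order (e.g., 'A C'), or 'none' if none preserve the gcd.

Old gcd = 2; gcd of others (without N[0]) = 2
New gcd for candidate v: gcd(2, v). Preserves old gcd iff gcd(2, v) = 2.
  Option A: v=75, gcd(2,75)=1 -> changes
  Option B: v=56, gcd(2,56)=2 -> preserves
  Option C: v=21, gcd(2,21)=1 -> changes
  Option D: v=67, gcd(2,67)=1 -> changes
  Option E: v=45, gcd(2,45)=1 -> changes

Answer: B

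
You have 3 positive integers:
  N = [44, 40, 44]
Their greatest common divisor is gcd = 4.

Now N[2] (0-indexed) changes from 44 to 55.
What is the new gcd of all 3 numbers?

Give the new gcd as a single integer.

Answer: 1

Derivation:
Numbers: [44, 40, 44], gcd = 4
Change: index 2, 44 -> 55
gcd of the OTHER numbers (without index 2): gcd([44, 40]) = 4
New gcd = gcd(g_others, new_val) = gcd(4, 55) = 1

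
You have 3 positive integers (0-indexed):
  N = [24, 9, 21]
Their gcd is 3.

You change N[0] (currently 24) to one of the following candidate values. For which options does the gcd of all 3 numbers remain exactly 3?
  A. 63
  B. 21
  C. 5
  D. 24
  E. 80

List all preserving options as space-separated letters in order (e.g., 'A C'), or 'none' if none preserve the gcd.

Old gcd = 3; gcd of others (without N[0]) = 3
New gcd for candidate v: gcd(3, v). Preserves old gcd iff gcd(3, v) = 3.
  Option A: v=63, gcd(3,63)=3 -> preserves
  Option B: v=21, gcd(3,21)=3 -> preserves
  Option C: v=5, gcd(3,5)=1 -> changes
  Option D: v=24, gcd(3,24)=3 -> preserves
  Option E: v=80, gcd(3,80)=1 -> changes

Answer: A B D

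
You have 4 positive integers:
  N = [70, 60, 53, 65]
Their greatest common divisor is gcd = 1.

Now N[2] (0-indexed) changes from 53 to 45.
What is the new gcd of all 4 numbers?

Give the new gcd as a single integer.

Answer: 5

Derivation:
Numbers: [70, 60, 53, 65], gcd = 1
Change: index 2, 53 -> 45
gcd of the OTHER numbers (without index 2): gcd([70, 60, 65]) = 5
New gcd = gcd(g_others, new_val) = gcd(5, 45) = 5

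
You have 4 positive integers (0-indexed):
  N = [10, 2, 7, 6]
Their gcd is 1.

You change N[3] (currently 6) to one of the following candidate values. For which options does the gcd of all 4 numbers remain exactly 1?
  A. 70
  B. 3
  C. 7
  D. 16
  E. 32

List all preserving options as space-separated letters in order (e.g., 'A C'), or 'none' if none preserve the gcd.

Old gcd = 1; gcd of others (without N[3]) = 1
New gcd for candidate v: gcd(1, v). Preserves old gcd iff gcd(1, v) = 1.
  Option A: v=70, gcd(1,70)=1 -> preserves
  Option B: v=3, gcd(1,3)=1 -> preserves
  Option C: v=7, gcd(1,7)=1 -> preserves
  Option D: v=16, gcd(1,16)=1 -> preserves
  Option E: v=32, gcd(1,32)=1 -> preserves

Answer: A B C D E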